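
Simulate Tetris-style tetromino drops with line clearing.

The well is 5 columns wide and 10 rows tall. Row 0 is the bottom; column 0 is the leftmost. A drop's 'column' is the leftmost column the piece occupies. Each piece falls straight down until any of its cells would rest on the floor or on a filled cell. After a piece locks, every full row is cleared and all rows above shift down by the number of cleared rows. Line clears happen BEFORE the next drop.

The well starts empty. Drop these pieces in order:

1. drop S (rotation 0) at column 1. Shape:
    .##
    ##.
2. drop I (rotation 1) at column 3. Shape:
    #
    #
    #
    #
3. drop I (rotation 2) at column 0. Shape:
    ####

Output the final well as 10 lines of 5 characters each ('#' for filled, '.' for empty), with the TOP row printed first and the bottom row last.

Drop 1: S rot0 at col 1 lands with bottom-row=0; cleared 0 line(s) (total 0); column heights now [0 1 2 2 0], max=2
Drop 2: I rot1 at col 3 lands with bottom-row=2; cleared 0 line(s) (total 0); column heights now [0 1 2 6 0], max=6
Drop 3: I rot2 at col 0 lands with bottom-row=6; cleared 0 line(s) (total 0); column heights now [7 7 7 7 0], max=7

Answer: .....
.....
.....
####.
...#.
...#.
...#.
...#.
..##.
.##..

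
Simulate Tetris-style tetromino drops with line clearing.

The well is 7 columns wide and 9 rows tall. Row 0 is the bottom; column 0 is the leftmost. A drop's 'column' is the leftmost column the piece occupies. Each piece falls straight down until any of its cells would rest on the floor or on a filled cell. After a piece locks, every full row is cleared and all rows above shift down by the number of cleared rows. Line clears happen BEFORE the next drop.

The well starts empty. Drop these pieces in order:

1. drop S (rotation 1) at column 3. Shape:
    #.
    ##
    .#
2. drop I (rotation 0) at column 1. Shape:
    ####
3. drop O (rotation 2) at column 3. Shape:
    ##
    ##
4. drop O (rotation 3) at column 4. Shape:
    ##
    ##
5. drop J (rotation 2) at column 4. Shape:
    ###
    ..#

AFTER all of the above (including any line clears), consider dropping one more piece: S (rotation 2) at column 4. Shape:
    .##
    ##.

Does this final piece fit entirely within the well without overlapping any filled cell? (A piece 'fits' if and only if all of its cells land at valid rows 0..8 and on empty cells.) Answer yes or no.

Answer: no

Derivation:
Drop 1: S rot1 at col 3 lands with bottom-row=0; cleared 0 line(s) (total 0); column heights now [0 0 0 3 2 0 0], max=3
Drop 2: I rot0 at col 1 lands with bottom-row=3; cleared 0 line(s) (total 0); column heights now [0 4 4 4 4 0 0], max=4
Drop 3: O rot2 at col 3 lands with bottom-row=4; cleared 0 line(s) (total 0); column heights now [0 4 4 6 6 0 0], max=6
Drop 4: O rot3 at col 4 lands with bottom-row=6; cleared 0 line(s) (total 0); column heights now [0 4 4 6 8 8 0], max=8
Drop 5: J rot2 at col 4 lands with bottom-row=7; cleared 0 line(s) (total 0); column heights now [0 4 4 6 9 9 9], max=9
Test piece S rot2 at col 4 (width 3): heights before test = [0 4 4 6 9 9 9]; fits = False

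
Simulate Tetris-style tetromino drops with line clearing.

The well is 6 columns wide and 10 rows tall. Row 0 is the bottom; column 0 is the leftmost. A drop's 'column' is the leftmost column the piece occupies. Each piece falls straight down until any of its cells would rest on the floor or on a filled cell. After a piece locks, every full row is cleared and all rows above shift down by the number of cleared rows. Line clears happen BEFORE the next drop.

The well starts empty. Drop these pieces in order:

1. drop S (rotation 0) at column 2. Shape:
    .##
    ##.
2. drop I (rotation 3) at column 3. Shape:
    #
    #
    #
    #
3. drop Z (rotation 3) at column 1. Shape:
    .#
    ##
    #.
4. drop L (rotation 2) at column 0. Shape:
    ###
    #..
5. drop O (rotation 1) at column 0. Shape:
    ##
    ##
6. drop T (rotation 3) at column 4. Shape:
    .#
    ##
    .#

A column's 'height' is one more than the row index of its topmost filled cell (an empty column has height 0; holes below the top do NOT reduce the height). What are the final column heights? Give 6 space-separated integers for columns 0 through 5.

Drop 1: S rot0 at col 2 lands with bottom-row=0; cleared 0 line(s) (total 0); column heights now [0 0 1 2 2 0], max=2
Drop 2: I rot3 at col 3 lands with bottom-row=2; cleared 0 line(s) (total 0); column heights now [0 0 1 6 2 0], max=6
Drop 3: Z rot3 at col 1 lands with bottom-row=0; cleared 0 line(s) (total 0); column heights now [0 2 3 6 2 0], max=6
Drop 4: L rot2 at col 0 lands with bottom-row=2; cleared 0 line(s) (total 0); column heights now [4 4 4 6 2 0], max=6
Drop 5: O rot1 at col 0 lands with bottom-row=4; cleared 0 line(s) (total 0); column heights now [6 6 4 6 2 0], max=6
Drop 6: T rot3 at col 4 lands with bottom-row=1; cleared 0 line(s) (total 0); column heights now [6 6 4 6 3 4], max=6

Answer: 6 6 4 6 3 4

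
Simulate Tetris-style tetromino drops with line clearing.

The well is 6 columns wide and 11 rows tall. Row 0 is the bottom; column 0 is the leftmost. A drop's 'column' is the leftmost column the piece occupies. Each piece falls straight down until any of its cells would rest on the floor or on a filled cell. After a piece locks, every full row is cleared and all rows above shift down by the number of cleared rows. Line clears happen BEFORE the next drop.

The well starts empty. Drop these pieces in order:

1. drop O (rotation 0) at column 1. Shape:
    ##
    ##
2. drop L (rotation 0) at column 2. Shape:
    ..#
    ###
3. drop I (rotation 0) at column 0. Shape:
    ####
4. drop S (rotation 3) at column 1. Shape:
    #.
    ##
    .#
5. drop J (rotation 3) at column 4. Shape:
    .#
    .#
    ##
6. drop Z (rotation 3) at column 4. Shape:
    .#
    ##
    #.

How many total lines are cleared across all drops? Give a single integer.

Answer: 0

Derivation:
Drop 1: O rot0 at col 1 lands with bottom-row=0; cleared 0 line(s) (total 0); column heights now [0 2 2 0 0 0], max=2
Drop 2: L rot0 at col 2 lands with bottom-row=2; cleared 0 line(s) (total 0); column heights now [0 2 3 3 4 0], max=4
Drop 3: I rot0 at col 0 lands with bottom-row=3; cleared 0 line(s) (total 0); column heights now [4 4 4 4 4 0], max=4
Drop 4: S rot3 at col 1 lands with bottom-row=4; cleared 0 line(s) (total 0); column heights now [4 7 6 4 4 0], max=7
Drop 5: J rot3 at col 4 lands with bottom-row=4; cleared 0 line(s) (total 0); column heights now [4 7 6 4 5 7], max=7
Drop 6: Z rot3 at col 4 lands with bottom-row=6; cleared 0 line(s) (total 0); column heights now [4 7 6 4 8 9], max=9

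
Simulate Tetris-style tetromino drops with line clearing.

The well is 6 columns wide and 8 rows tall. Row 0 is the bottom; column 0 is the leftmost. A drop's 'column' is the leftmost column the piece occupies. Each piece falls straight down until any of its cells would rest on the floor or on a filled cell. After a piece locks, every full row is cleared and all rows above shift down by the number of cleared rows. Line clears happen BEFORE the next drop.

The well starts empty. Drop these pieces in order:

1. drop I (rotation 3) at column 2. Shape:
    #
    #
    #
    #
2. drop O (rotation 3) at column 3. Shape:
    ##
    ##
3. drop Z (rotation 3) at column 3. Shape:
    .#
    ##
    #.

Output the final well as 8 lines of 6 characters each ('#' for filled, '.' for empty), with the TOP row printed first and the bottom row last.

Answer: ......
......
......
....#.
..###.
..##..
..###.
..###.

Derivation:
Drop 1: I rot3 at col 2 lands with bottom-row=0; cleared 0 line(s) (total 0); column heights now [0 0 4 0 0 0], max=4
Drop 2: O rot3 at col 3 lands with bottom-row=0; cleared 0 line(s) (total 0); column heights now [0 0 4 2 2 0], max=4
Drop 3: Z rot3 at col 3 lands with bottom-row=2; cleared 0 line(s) (total 0); column heights now [0 0 4 4 5 0], max=5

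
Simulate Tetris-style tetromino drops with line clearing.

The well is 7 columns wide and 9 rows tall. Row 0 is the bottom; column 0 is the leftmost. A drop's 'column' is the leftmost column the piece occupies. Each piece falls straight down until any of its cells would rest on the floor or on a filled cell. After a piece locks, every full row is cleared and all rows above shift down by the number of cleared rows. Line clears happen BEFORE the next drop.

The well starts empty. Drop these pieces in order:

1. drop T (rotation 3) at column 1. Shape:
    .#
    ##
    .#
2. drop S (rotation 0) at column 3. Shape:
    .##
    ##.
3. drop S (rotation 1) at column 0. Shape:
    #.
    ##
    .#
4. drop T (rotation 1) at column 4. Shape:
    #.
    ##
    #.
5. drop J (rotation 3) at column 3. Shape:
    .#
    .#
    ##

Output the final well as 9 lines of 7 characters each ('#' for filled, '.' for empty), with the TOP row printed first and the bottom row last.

Drop 1: T rot3 at col 1 lands with bottom-row=0; cleared 0 line(s) (total 0); column heights now [0 2 3 0 0 0 0], max=3
Drop 2: S rot0 at col 3 lands with bottom-row=0; cleared 0 line(s) (total 0); column heights now [0 2 3 1 2 2 0], max=3
Drop 3: S rot1 at col 0 lands with bottom-row=2; cleared 0 line(s) (total 0); column heights now [5 4 3 1 2 2 0], max=5
Drop 4: T rot1 at col 4 lands with bottom-row=2; cleared 0 line(s) (total 0); column heights now [5 4 3 1 5 4 0], max=5
Drop 5: J rot3 at col 3 lands with bottom-row=5; cleared 0 line(s) (total 0); column heights now [5 4 3 6 8 4 0], max=8

Answer: .......
....#..
....#..
...##..
#...#..
##..##.
.##.#..
.##.##.
..###..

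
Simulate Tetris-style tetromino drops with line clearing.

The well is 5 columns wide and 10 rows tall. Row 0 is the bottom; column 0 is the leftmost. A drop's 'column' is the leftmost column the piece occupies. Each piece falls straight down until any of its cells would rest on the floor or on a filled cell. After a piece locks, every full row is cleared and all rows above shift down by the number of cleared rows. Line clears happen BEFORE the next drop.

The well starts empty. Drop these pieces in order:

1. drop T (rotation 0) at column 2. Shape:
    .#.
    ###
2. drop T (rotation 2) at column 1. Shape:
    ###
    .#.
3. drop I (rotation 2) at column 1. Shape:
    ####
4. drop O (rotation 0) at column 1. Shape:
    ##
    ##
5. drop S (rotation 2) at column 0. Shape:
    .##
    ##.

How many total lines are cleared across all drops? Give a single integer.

Answer: 0

Derivation:
Drop 1: T rot0 at col 2 lands with bottom-row=0; cleared 0 line(s) (total 0); column heights now [0 0 1 2 1], max=2
Drop 2: T rot2 at col 1 lands with bottom-row=1; cleared 0 line(s) (total 0); column heights now [0 3 3 3 1], max=3
Drop 3: I rot2 at col 1 lands with bottom-row=3; cleared 0 line(s) (total 0); column heights now [0 4 4 4 4], max=4
Drop 4: O rot0 at col 1 lands with bottom-row=4; cleared 0 line(s) (total 0); column heights now [0 6 6 4 4], max=6
Drop 5: S rot2 at col 0 lands with bottom-row=6; cleared 0 line(s) (total 0); column heights now [7 8 8 4 4], max=8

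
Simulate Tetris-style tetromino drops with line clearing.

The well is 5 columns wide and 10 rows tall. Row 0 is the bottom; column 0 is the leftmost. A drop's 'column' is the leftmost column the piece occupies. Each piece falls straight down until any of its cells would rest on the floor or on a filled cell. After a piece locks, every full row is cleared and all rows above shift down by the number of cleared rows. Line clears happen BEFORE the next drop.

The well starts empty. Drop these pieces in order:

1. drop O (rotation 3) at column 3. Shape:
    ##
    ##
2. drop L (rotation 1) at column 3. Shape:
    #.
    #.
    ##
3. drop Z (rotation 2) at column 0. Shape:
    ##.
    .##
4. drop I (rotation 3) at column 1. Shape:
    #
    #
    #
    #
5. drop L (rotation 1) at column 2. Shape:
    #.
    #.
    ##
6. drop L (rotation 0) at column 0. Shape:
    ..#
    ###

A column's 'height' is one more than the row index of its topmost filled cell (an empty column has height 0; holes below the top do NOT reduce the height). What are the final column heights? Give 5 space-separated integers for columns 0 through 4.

Drop 1: O rot3 at col 3 lands with bottom-row=0; cleared 0 line(s) (total 0); column heights now [0 0 0 2 2], max=2
Drop 2: L rot1 at col 3 lands with bottom-row=2; cleared 0 line(s) (total 0); column heights now [0 0 0 5 3], max=5
Drop 3: Z rot2 at col 0 lands with bottom-row=0; cleared 0 line(s) (total 0); column heights now [2 2 1 5 3], max=5
Drop 4: I rot3 at col 1 lands with bottom-row=2; cleared 0 line(s) (total 0); column heights now [2 6 1 5 3], max=6
Drop 5: L rot1 at col 2 lands with bottom-row=5; cleared 0 line(s) (total 0); column heights now [2 6 8 6 3], max=8
Drop 6: L rot0 at col 0 lands with bottom-row=8; cleared 0 line(s) (total 0); column heights now [9 9 10 6 3], max=10

Answer: 9 9 10 6 3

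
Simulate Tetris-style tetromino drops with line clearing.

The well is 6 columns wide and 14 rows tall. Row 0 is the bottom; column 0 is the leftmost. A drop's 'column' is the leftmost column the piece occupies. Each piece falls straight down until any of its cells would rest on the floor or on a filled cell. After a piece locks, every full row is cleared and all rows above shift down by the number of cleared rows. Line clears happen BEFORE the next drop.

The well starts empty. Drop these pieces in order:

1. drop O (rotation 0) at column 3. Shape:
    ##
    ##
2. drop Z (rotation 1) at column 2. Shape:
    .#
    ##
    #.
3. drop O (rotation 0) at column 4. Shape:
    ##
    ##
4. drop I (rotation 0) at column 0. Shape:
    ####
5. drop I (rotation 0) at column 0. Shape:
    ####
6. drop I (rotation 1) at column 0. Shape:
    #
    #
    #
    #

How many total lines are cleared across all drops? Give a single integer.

Drop 1: O rot0 at col 3 lands with bottom-row=0; cleared 0 line(s) (total 0); column heights now [0 0 0 2 2 0], max=2
Drop 2: Z rot1 at col 2 lands with bottom-row=1; cleared 0 line(s) (total 0); column heights now [0 0 3 4 2 0], max=4
Drop 3: O rot0 at col 4 lands with bottom-row=2; cleared 0 line(s) (total 0); column heights now [0 0 3 4 4 4], max=4
Drop 4: I rot0 at col 0 lands with bottom-row=4; cleared 0 line(s) (total 0); column heights now [5 5 5 5 4 4], max=5
Drop 5: I rot0 at col 0 lands with bottom-row=5; cleared 0 line(s) (total 0); column heights now [6 6 6 6 4 4], max=6
Drop 6: I rot1 at col 0 lands with bottom-row=6; cleared 0 line(s) (total 0); column heights now [10 6 6 6 4 4], max=10

Answer: 0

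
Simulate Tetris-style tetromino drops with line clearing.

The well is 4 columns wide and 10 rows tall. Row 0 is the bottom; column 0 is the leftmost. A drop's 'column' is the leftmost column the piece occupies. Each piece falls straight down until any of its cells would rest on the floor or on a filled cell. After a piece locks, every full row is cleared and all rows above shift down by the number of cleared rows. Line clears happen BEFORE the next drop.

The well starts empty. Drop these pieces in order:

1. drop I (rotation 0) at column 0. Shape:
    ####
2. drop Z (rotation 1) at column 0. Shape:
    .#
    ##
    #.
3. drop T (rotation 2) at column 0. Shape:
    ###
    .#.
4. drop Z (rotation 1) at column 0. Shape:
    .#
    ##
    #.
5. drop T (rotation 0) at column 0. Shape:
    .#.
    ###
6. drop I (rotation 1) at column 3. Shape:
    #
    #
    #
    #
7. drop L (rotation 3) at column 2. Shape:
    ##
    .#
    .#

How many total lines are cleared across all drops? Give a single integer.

Answer: 2

Derivation:
Drop 1: I rot0 at col 0 lands with bottom-row=0; cleared 1 line(s) (total 1); column heights now [0 0 0 0], max=0
Drop 2: Z rot1 at col 0 lands with bottom-row=0; cleared 0 line(s) (total 1); column heights now [2 3 0 0], max=3
Drop 3: T rot2 at col 0 lands with bottom-row=3; cleared 0 line(s) (total 1); column heights now [5 5 5 0], max=5
Drop 4: Z rot1 at col 0 lands with bottom-row=5; cleared 0 line(s) (total 1); column heights now [7 8 5 0], max=8
Drop 5: T rot0 at col 0 lands with bottom-row=8; cleared 0 line(s) (total 1); column heights now [9 10 9 0], max=10
Drop 6: I rot1 at col 3 lands with bottom-row=0; cleared 0 line(s) (total 1); column heights now [9 10 9 4], max=10
Drop 7: L rot3 at col 2 lands with bottom-row=7; cleared 1 line(s) (total 2); column heights now [7 9 9 9], max=9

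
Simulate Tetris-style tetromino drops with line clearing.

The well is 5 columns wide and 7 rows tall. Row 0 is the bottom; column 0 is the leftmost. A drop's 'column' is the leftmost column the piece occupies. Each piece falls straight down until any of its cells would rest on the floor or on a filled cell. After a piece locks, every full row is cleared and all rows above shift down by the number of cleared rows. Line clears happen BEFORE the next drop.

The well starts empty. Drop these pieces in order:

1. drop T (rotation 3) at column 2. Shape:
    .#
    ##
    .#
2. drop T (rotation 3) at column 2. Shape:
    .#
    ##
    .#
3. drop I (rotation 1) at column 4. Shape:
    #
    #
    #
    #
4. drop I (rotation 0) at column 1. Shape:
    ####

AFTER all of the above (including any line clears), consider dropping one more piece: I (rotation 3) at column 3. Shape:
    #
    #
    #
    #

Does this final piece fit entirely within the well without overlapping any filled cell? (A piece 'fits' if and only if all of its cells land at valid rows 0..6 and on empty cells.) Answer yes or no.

Drop 1: T rot3 at col 2 lands with bottom-row=0; cleared 0 line(s) (total 0); column heights now [0 0 2 3 0], max=3
Drop 2: T rot3 at col 2 lands with bottom-row=3; cleared 0 line(s) (total 0); column heights now [0 0 5 6 0], max=6
Drop 3: I rot1 at col 4 lands with bottom-row=0; cleared 0 line(s) (total 0); column heights now [0 0 5 6 4], max=6
Drop 4: I rot0 at col 1 lands with bottom-row=6; cleared 0 line(s) (total 0); column heights now [0 7 7 7 7], max=7
Test piece I rot3 at col 3 (width 1): heights before test = [0 7 7 7 7]; fits = False

Answer: no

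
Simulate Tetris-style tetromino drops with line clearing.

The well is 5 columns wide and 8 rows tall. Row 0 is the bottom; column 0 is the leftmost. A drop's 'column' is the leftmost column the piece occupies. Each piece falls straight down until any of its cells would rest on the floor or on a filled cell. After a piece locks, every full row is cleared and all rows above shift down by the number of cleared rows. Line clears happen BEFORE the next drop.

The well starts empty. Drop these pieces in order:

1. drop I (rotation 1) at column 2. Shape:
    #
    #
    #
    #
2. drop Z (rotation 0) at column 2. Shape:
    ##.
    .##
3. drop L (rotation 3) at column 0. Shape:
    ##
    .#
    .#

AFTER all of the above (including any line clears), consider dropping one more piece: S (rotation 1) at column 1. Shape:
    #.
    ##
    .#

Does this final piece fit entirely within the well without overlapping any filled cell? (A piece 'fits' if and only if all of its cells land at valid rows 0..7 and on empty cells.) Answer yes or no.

Answer: yes

Derivation:
Drop 1: I rot1 at col 2 lands with bottom-row=0; cleared 0 line(s) (total 0); column heights now [0 0 4 0 0], max=4
Drop 2: Z rot0 at col 2 lands with bottom-row=3; cleared 0 line(s) (total 0); column heights now [0 0 5 5 4], max=5
Drop 3: L rot3 at col 0 lands with bottom-row=0; cleared 0 line(s) (total 0); column heights now [3 3 5 5 4], max=5
Test piece S rot1 at col 1 (width 2): heights before test = [3 3 5 5 4]; fits = True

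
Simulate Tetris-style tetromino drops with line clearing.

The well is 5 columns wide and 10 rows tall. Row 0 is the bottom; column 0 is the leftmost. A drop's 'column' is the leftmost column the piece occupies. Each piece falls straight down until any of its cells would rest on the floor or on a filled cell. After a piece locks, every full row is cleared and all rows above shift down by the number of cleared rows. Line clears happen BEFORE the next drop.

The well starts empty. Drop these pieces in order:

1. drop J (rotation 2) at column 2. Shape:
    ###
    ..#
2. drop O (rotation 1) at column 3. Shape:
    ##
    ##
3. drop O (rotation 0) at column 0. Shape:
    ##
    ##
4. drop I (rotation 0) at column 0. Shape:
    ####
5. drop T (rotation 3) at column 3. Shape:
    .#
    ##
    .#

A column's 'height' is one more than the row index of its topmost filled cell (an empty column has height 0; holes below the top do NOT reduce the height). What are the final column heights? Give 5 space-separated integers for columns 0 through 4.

Drop 1: J rot2 at col 2 lands with bottom-row=0; cleared 0 line(s) (total 0); column heights now [0 0 2 2 2], max=2
Drop 2: O rot1 at col 3 lands with bottom-row=2; cleared 0 line(s) (total 0); column heights now [0 0 2 4 4], max=4
Drop 3: O rot0 at col 0 lands with bottom-row=0; cleared 1 line(s) (total 1); column heights now [1 1 0 3 3], max=3
Drop 4: I rot0 at col 0 lands with bottom-row=3; cleared 0 line(s) (total 1); column heights now [4 4 4 4 3], max=4
Drop 5: T rot3 at col 3 lands with bottom-row=3; cleared 1 line(s) (total 2); column heights now [1 1 0 4 5], max=5

Answer: 1 1 0 4 5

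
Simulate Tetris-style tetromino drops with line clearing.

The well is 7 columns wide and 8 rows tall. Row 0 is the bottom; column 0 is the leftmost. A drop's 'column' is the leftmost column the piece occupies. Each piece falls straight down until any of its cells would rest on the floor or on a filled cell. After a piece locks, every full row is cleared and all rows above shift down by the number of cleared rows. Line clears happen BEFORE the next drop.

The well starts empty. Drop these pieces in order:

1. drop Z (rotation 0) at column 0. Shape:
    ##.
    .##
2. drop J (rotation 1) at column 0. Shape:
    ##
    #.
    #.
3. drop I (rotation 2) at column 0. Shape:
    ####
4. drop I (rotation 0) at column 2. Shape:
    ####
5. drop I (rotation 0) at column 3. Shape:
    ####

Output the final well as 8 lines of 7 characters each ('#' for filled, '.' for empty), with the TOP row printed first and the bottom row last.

Answer: ...####
..####.
####...
##.....
#......
#......
##.....
.##....

Derivation:
Drop 1: Z rot0 at col 0 lands with bottom-row=0; cleared 0 line(s) (total 0); column heights now [2 2 1 0 0 0 0], max=2
Drop 2: J rot1 at col 0 lands with bottom-row=2; cleared 0 line(s) (total 0); column heights now [5 5 1 0 0 0 0], max=5
Drop 3: I rot2 at col 0 lands with bottom-row=5; cleared 0 line(s) (total 0); column heights now [6 6 6 6 0 0 0], max=6
Drop 4: I rot0 at col 2 lands with bottom-row=6; cleared 0 line(s) (total 0); column heights now [6 6 7 7 7 7 0], max=7
Drop 5: I rot0 at col 3 lands with bottom-row=7; cleared 0 line(s) (total 0); column heights now [6 6 7 8 8 8 8], max=8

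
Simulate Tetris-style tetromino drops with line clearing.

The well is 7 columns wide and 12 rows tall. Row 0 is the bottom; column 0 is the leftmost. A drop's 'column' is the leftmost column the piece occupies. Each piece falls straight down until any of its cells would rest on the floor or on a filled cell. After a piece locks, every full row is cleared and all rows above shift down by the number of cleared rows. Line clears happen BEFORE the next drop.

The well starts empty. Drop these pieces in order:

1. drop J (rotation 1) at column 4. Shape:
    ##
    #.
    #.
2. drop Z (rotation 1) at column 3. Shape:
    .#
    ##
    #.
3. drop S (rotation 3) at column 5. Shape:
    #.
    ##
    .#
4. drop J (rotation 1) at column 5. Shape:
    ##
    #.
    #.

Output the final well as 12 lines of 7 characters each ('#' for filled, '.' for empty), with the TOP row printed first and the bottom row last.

Drop 1: J rot1 at col 4 lands with bottom-row=0; cleared 0 line(s) (total 0); column heights now [0 0 0 0 3 3 0], max=3
Drop 2: Z rot1 at col 3 lands with bottom-row=2; cleared 0 line(s) (total 0); column heights now [0 0 0 4 5 3 0], max=5
Drop 3: S rot3 at col 5 lands with bottom-row=2; cleared 0 line(s) (total 0); column heights now [0 0 0 4 5 5 4], max=5
Drop 4: J rot1 at col 5 lands with bottom-row=5; cleared 0 line(s) (total 0); column heights now [0 0 0 4 5 8 8], max=8

Answer: .......
.......
.......
.......
.....##
.....#.
.....#.
....##.
...####
...####
....#..
....#..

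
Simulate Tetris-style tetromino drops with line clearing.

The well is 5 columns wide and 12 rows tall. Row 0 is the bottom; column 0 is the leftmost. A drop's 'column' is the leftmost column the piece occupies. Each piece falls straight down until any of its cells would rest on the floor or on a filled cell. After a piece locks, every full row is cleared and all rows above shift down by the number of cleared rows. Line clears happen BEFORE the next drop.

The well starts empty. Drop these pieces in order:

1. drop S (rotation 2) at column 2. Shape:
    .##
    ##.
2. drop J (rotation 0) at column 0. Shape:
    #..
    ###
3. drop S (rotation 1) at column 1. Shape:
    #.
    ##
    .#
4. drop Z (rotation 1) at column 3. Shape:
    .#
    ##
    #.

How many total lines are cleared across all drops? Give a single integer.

Drop 1: S rot2 at col 2 lands with bottom-row=0; cleared 0 line(s) (total 0); column heights now [0 0 1 2 2], max=2
Drop 2: J rot0 at col 0 lands with bottom-row=1; cleared 1 line(s) (total 1); column heights now [2 0 1 1 0], max=2
Drop 3: S rot1 at col 1 lands with bottom-row=1; cleared 0 line(s) (total 1); column heights now [2 4 3 1 0], max=4
Drop 4: Z rot1 at col 3 lands with bottom-row=1; cleared 0 line(s) (total 1); column heights now [2 4 3 3 4], max=4

Answer: 1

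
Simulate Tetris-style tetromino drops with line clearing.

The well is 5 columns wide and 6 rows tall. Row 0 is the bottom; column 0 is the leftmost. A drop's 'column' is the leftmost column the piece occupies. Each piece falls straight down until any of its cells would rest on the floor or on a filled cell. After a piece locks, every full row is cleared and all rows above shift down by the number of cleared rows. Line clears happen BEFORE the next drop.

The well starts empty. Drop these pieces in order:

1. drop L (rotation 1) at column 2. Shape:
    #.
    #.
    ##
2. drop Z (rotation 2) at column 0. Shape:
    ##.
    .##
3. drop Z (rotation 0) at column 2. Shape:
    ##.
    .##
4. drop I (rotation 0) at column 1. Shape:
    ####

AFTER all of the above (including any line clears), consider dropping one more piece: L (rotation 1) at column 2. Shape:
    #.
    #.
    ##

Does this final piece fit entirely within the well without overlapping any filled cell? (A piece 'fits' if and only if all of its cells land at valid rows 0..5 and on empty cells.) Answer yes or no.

Drop 1: L rot1 at col 2 lands with bottom-row=0; cleared 0 line(s) (total 0); column heights now [0 0 3 1 0], max=3
Drop 2: Z rot2 at col 0 lands with bottom-row=3; cleared 0 line(s) (total 0); column heights now [5 5 4 1 0], max=5
Drop 3: Z rot0 at col 2 lands with bottom-row=3; cleared 0 line(s) (total 0); column heights now [5 5 5 5 4], max=5
Drop 4: I rot0 at col 1 lands with bottom-row=5; cleared 0 line(s) (total 0); column heights now [5 6 6 6 6], max=6
Test piece L rot1 at col 2 (width 2): heights before test = [5 6 6 6 6]; fits = False

Answer: no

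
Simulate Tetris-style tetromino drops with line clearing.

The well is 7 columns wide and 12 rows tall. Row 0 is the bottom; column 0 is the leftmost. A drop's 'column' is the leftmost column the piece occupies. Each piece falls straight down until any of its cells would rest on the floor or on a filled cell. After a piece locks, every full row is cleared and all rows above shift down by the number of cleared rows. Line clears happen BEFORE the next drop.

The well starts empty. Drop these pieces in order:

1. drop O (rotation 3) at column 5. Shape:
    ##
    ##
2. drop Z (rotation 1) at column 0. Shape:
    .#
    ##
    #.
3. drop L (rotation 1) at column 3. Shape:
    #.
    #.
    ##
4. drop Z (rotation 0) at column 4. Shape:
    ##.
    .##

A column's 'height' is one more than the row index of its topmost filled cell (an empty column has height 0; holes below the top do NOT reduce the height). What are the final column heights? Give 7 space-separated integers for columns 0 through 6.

Answer: 2 3 0 3 4 4 3

Derivation:
Drop 1: O rot3 at col 5 lands with bottom-row=0; cleared 0 line(s) (total 0); column heights now [0 0 0 0 0 2 2], max=2
Drop 2: Z rot1 at col 0 lands with bottom-row=0; cleared 0 line(s) (total 0); column heights now [2 3 0 0 0 2 2], max=3
Drop 3: L rot1 at col 3 lands with bottom-row=0; cleared 0 line(s) (total 0); column heights now [2 3 0 3 1 2 2], max=3
Drop 4: Z rot0 at col 4 lands with bottom-row=2; cleared 0 line(s) (total 0); column heights now [2 3 0 3 4 4 3], max=4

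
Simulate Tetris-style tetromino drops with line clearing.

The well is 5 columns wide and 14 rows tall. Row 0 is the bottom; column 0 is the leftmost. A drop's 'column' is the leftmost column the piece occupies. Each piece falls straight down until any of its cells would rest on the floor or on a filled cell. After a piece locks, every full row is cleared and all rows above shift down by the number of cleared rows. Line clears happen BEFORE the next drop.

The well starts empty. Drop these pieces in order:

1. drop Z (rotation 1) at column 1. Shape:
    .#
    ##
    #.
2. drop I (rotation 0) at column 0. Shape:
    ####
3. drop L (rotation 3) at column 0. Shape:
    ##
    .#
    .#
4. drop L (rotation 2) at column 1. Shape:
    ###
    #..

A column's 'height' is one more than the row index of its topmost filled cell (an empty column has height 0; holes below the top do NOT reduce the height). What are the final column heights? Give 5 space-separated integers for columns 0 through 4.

Answer: 7 9 9 9 0

Derivation:
Drop 1: Z rot1 at col 1 lands with bottom-row=0; cleared 0 line(s) (total 0); column heights now [0 2 3 0 0], max=3
Drop 2: I rot0 at col 0 lands with bottom-row=3; cleared 0 line(s) (total 0); column heights now [4 4 4 4 0], max=4
Drop 3: L rot3 at col 0 lands with bottom-row=4; cleared 0 line(s) (total 0); column heights now [7 7 4 4 0], max=7
Drop 4: L rot2 at col 1 lands with bottom-row=7; cleared 0 line(s) (total 0); column heights now [7 9 9 9 0], max=9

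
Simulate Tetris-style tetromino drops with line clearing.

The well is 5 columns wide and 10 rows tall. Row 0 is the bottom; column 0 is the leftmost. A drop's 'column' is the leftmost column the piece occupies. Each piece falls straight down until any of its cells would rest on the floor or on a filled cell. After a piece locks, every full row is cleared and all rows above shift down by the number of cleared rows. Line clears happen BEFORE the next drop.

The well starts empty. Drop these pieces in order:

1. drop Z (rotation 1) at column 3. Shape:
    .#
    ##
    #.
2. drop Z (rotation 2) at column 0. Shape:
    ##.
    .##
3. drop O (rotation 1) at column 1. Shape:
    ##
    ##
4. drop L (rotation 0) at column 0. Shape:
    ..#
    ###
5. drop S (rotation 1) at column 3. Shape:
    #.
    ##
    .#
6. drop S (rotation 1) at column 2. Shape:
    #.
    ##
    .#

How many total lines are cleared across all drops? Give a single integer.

Drop 1: Z rot1 at col 3 lands with bottom-row=0; cleared 0 line(s) (total 0); column heights now [0 0 0 2 3], max=3
Drop 2: Z rot2 at col 0 lands with bottom-row=0; cleared 0 line(s) (total 0); column heights now [2 2 1 2 3], max=3
Drop 3: O rot1 at col 1 lands with bottom-row=2; cleared 0 line(s) (total 0); column heights now [2 4 4 2 3], max=4
Drop 4: L rot0 at col 0 lands with bottom-row=4; cleared 0 line(s) (total 0); column heights now [5 5 6 2 3], max=6
Drop 5: S rot1 at col 3 lands with bottom-row=3; cleared 1 line(s) (total 1); column heights now [2 4 5 5 4], max=5
Drop 6: S rot1 at col 2 lands with bottom-row=5; cleared 0 line(s) (total 1); column heights now [2 4 8 7 4], max=8

Answer: 1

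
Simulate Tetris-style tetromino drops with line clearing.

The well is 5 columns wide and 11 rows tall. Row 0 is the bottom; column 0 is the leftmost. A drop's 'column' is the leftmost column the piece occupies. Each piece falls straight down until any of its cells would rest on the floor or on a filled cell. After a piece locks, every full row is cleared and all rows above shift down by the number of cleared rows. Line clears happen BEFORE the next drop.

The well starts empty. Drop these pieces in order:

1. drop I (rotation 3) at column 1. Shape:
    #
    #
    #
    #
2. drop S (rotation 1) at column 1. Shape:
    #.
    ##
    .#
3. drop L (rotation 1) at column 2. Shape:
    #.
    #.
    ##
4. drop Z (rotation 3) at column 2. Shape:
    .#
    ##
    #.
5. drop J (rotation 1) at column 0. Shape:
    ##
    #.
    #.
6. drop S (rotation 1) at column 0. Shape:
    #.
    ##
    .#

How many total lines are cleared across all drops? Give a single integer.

Answer: 0

Derivation:
Drop 1: I rot3 at col 1 lands with bottom-row=0; cleared 0 line(s) (total 0); column heights now [0 4 0 0 0], max=4
Drop 2: S rot1 at col 1 lands with bottom-row=3; cleared 0 line(s) (total 0); column heights now [0 6 5 0 0], max=6
Drop 3: L rot1 at col 2 lands with bottom-row=5; cleared 0 line(s) (total 0); column heights now [0 6 8 6 0], max=8
Drop 4: Z rot3 at col 2 lands with bottom-row=8; cleared 0 line(s) (total 0); column heights now [0 6 10 11 0], max=11
Drop 5: J rot1 at col 0 lands with bottom-row=4; cleared 0 line(s) (total 0); column heights now [7 7 10 11 0], max=11
Drop 6: S rot1 at col 0 lands with bottom-row=7; cleared 0 line(s) (total 0); column heights now [10 9 10 11 0], max=11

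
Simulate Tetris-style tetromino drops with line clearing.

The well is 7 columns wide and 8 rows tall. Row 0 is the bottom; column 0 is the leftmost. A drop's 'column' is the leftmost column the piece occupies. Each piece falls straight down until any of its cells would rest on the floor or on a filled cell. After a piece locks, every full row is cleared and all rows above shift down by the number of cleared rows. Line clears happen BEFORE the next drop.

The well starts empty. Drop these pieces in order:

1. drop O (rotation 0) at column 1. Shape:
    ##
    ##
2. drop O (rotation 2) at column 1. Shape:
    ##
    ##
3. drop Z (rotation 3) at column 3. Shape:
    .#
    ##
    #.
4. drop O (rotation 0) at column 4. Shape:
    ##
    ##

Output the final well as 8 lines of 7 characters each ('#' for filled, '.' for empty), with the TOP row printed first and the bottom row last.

Answer: .......
.......
.......
....##.
.##.##.
.##.#..
.####..
.###...

Derivation:
Drop 1: O rot0 at col 1 lands with bottom-row=0; cleared 0 line(s) (total 0); column heights now [0 2 2 0 0 0 0], max=2
Drop 2: O rot2 at col 1 lands with bottom-row=2; cleared 0 line(s) (total 0); column heights now [0 4 4 0 0 0 0], max=4
Drop 3: Z rot3 at col 3 lands with bottom-row=0; cleared 0 line(s) (total 0); column heights now [0 4 4 2 3 0 0], max=4
Drop 4: O rot0 at col 4 lands with bottom-row=3; cleared 0 line(s) (total 0); column heights now [0 4 4 2 5 5 0], max=5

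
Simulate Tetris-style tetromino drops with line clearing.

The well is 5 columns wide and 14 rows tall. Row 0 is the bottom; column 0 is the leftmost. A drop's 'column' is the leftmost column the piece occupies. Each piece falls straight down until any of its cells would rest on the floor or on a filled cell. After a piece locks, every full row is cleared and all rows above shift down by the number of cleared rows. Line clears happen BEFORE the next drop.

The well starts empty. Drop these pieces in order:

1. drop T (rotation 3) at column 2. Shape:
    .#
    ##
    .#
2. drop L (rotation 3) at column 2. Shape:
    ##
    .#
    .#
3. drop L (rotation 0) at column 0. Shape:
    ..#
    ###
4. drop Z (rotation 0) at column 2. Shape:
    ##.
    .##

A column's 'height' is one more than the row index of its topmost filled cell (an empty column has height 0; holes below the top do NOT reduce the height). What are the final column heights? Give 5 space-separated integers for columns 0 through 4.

Drop 1: T rot3 at col 2 lands with bottom-row=0; cleared 0 line(s) (total 0); column heights now [0 0 2 3 0], max=3
Drop 2: L rot3 at col 2 lands with bottom-row=3; cleared 0 line(s) (total 0); column heights now [0 0 6 6 0], max=6
Drop 3: L rot0 at col 0 lands with bottom-row=6; cleared 0 line(s) (total 0); column heights now [7 7 8 6 0], max=8
Drop 4: Z rot0 at col 2 lands with bottom-row=7; cleared 0 line(s) (total 0); column heights now [7 7 9 9 8], max=9

Answer: 7 7 9 9 8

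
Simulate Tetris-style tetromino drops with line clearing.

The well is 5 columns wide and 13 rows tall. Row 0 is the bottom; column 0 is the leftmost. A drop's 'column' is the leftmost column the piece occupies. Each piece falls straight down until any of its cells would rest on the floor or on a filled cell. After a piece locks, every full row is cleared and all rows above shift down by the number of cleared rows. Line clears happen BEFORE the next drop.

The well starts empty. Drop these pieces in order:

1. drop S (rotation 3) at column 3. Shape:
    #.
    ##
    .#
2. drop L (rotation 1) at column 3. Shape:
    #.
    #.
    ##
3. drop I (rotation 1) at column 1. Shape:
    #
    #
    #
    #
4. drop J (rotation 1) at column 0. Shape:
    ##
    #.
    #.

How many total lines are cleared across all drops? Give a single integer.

Drop 1: S rot3 at col 3 lands with bottom-row=0; cleared 0 line(s) (total 0); column heights now [0 0 0 3 2], max=3
Drop 2: L rot1 at col 3 lands with bottom-row=3; cleared 0 line(s) (total 0); column heights now [0 0 0 6 4], max=6
Drop 3: I rot1 at col 1 lands with bottom-row=0; cleared 0 line(s) (total 0); column heights now [0 4 0 6 4], max=6
Drop 4: J rot1 at col 0 lands with bottom-row=2; cleared 0 line(s) (total 0); column heights now [5 5 0 6 4], max=6

Answer: 0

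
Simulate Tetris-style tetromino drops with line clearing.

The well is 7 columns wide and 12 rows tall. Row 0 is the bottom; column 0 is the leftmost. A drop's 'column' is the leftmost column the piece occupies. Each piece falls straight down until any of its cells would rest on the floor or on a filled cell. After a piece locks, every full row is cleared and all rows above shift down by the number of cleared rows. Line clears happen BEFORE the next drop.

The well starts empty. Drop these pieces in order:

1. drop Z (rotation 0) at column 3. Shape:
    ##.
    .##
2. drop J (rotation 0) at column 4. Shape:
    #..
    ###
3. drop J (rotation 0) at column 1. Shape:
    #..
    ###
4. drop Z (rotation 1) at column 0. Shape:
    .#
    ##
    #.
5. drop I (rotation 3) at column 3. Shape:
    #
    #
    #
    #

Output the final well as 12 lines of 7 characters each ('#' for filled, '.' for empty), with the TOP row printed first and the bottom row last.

Drop 1: Z rot0 at col 3 lands with bottom-row=0; cleared 0 line(s) (total 0); column heights now [0 0 0 2 2 1 0], max=2
Drop 2: J rot0 at col 4 lands with bottom-row=2; cleared 0 line(s) (total 0); column heights now [0 0 0 2 4 3 3], max=4
Drop 3: J rot0 at col 1 lands with bottom-row=2; cleared 0 line(s) (total 0); column heights now [0 4 3 3 4 3 3], max=4
Drop 4: Z rot1 at col 0 lands with bottom-row=3; cleared 0 line(s) (total 0); column heights now [5 6 3 3 4 3 3], max=6
Drop 5: I rot3 at col 3 lands with bottom-row=3; cleared 0 line(s) (total 0); column heights now [5 6 3 7 4 3 3], max=7

Answer: .......
.......
.......
.......
.......
...#...
.#.#...
##.#...
##.##..
.######
...##..
....##.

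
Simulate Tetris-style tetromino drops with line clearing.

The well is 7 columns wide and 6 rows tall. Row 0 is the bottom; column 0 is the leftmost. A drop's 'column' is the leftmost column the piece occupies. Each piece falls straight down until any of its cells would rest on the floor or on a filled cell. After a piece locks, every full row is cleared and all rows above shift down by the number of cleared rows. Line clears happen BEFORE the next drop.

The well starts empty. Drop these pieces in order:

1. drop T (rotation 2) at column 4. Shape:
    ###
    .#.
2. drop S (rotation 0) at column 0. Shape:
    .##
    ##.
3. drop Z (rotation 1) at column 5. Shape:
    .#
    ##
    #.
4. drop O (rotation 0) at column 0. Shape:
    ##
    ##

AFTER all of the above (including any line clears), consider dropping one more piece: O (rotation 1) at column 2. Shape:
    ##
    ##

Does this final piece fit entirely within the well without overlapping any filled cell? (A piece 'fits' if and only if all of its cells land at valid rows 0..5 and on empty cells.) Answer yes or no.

Drop 1: T rot2 at col 4 lands with bottom-row=0; cleared 0 line(s) (total 0); column heights now [0 0 0 0 2 2 2], max=2
Drop 2: S rot0 at col 0 lands with bottom-row=0; cleared 0 line(s) (total 0); column heights now [1 2 2 0 2 2 2], max=2
Drop 3: Z rot1 at col 5 lands with bottom-row=2; cleared 0 line(s) (total 0); column heights now [1 2 2 0 2 4 5], max=5
Drop 4: O rot0 at col 0 lands with bottom-row=2; cleared 0 line(s) (total 0); column heights now [4 4 2 0 2 4 5], max=5
Test piece O rot1 at col 2 (width 2): heights before test = [4 4 2 0 2 4 5]; fits = True

Answer: yes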